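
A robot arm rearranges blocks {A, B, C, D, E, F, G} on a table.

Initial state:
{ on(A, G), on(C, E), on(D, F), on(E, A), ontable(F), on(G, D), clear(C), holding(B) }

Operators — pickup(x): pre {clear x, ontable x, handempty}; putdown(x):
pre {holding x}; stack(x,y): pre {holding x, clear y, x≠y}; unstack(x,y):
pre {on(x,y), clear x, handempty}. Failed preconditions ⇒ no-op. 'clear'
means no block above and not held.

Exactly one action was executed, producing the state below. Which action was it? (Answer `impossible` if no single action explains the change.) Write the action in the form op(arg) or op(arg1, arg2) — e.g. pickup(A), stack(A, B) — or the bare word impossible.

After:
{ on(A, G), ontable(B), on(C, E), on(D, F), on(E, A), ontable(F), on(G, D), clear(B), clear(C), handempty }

putdown(B)

target: towers=[B; F/D/G/A/E/C] holding=-
        putdown(B) → towers=[B; F/D/G/A/E/C] holding=-  ← match
       stack(B, C) → towers=[F/D/G/A/E/C/B] holding=-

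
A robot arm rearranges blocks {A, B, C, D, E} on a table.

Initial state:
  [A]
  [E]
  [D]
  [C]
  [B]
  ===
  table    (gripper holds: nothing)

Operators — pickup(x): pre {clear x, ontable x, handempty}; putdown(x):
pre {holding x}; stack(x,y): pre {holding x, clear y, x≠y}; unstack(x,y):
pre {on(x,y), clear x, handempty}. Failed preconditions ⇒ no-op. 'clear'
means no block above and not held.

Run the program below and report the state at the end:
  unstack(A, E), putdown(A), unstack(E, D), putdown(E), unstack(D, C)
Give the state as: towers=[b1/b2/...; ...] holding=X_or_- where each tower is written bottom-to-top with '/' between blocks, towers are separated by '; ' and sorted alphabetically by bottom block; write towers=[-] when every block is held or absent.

towers=[A; B/C; E] holding=D

step 1 (unstack(A, E)): towers=[B/C/D/E] holding=A
step 2 (putdown(A)): towers=[A; B/C/D/E] holding=-
step 3 (unstack(E, D)): towers=[A; B/C/D] holding=E
step 4 (putdown(E)): towers=[A; B/C/D; E] holding=-
step 5 (unstack(D, C)): towers=[A; B/C; E] holding=D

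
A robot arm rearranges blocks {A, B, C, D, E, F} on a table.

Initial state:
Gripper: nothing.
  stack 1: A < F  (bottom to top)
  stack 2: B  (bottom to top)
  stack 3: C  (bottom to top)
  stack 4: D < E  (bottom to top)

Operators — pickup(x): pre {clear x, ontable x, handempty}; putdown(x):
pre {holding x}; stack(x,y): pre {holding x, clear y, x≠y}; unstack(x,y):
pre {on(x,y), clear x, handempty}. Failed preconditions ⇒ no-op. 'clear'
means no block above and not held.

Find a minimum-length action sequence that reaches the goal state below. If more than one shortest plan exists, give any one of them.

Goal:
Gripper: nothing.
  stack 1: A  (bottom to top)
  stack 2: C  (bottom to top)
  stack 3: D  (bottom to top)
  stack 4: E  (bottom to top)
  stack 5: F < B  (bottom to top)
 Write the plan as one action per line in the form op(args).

step 1 (unstack(F, A)): towers=[A; B; C; D/E] holding=F
step 2 (putdown(F)): towers=[A; B; C; D/E; F] holding=-
step 3 (pickup(B)): towers=[A; C; D/E; F] holding=B
step 4 (stack(B, F)): towers=[A; C; D/E; F/B] holding=-
step 5 (unstack(E, D)): towers=[A; C; D; F/B] holding=E
step 6 (putdown(E)): towers=[A; C; D; E; F/B] holding=-
goal check: towers=[A; C; D; E; F/B] holding=- — reached (length 6, optimal by BFS)

unstack(F, A)
putdown(F)
pickup(B)
stack(B, F)
unstack(E, D)
putdown(E)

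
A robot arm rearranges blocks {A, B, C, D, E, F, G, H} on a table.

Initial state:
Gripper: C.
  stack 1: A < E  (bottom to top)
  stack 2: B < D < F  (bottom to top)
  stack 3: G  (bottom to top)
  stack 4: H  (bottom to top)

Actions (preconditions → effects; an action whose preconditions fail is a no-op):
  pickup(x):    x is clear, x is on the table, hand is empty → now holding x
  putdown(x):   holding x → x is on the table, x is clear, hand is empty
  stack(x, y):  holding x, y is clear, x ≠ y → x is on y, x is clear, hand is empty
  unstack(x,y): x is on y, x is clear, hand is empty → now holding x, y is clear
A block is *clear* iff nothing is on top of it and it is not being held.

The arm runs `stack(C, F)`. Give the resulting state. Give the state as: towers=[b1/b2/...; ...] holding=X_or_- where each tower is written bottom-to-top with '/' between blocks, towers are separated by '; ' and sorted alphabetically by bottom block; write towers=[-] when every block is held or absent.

towers=[A/E; B/D/F/C; G; H] holding=-

before: towers=[A/E; B/D/F; G; H] holding=C
pre[stack(C, F)]: holding(C) ✓, clear(F) ✓, C≠F ✓
all met → apply stack(C, F)
after:  towers=[A/E; B/D/F/C; G; H] holding=-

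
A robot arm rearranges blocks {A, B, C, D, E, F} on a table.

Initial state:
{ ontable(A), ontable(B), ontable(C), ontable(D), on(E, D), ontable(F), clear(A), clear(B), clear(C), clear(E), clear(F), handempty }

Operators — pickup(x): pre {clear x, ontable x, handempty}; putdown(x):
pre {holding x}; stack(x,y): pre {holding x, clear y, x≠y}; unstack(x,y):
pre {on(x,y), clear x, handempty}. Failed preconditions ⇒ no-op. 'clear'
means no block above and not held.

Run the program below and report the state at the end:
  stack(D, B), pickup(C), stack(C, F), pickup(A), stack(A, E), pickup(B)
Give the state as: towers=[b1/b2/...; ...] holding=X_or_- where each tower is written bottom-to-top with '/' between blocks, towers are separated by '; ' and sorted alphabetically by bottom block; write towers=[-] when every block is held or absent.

towers=[D/E/A; F/C] holding=B

step 1 (stack(D, B)) [no-op]: towers=[A; B; C; D/E; F] holding=-
step 2 (pickup(C)): towers=[A; B; D/E; F] holding=C
step 3 (stack(C, F)): towers=[A; B; D/E; F/C] holding=-
step 4 (pickup(A)): towers=[B; D/E; F/C] holding=A
step 5 (stack(A, E)): towers=[B; D/E/A; F/C] holding=-
step 6 (pickup(B)): towers=[D/E/A; F/C] holding=B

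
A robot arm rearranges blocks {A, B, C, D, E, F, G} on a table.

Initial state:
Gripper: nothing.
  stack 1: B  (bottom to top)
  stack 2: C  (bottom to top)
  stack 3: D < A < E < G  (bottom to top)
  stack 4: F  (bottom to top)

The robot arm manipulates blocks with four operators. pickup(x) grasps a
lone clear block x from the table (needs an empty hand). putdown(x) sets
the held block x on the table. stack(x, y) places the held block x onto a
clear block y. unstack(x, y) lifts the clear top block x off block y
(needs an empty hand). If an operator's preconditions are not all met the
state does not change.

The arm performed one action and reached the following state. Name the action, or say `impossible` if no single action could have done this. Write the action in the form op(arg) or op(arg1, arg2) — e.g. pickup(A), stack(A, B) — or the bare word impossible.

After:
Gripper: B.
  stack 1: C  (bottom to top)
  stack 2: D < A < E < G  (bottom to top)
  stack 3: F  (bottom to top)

target: towers=[C; D/A/E/G; F] holding=B
         pickup(B) → towers=[C; D/A/E/G; F] holding=B  ← match
         pickup(F) → towers=[B; C; D/A/E/G] holding=F
     unstack(G, E) → towers=[B; C; D/A/E; F] holding=G
         pickup(C) → towers=[B; D/A/E/G; F] holding=C

pickup(B)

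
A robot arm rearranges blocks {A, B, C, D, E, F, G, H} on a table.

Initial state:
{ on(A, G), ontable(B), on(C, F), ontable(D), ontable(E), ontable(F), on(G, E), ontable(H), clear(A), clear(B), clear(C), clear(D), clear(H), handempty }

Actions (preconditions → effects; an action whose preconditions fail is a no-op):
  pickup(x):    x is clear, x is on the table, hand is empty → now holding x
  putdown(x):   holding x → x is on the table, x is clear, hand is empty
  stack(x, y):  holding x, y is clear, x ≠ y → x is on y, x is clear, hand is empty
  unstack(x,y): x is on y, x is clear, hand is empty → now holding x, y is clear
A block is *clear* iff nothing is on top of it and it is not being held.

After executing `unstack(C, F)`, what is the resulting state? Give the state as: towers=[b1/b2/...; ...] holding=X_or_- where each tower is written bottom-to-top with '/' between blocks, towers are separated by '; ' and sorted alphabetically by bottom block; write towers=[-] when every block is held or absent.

towers=[B; D; E/G/A; F; H] holding=C

before: towers=[B; D; E/G/A; F/C; H] holding=-
pre[unstack(C, F)]: on(C,F) ✓, clear(C) ✓, handempty ✓
all met → apply unstack(C, F)
after:  towers=[B; D; E/G/A; F; H] holding=C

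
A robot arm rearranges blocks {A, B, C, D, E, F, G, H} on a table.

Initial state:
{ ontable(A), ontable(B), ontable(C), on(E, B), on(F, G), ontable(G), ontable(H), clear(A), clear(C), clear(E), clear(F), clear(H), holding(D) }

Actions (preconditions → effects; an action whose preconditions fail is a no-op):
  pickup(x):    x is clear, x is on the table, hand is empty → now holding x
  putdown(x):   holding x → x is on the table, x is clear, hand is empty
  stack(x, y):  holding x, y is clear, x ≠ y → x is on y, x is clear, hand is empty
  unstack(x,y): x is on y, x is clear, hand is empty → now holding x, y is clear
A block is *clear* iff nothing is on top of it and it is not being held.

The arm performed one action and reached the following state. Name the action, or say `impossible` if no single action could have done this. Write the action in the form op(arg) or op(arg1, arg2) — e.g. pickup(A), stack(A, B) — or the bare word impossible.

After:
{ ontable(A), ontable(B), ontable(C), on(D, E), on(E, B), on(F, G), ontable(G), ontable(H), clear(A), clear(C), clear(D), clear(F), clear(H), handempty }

stack(D, E)

target: towers=[A; B/E/D; C; G/F; H] holding=-
        putdown(D) → towers=[A; B/E; C; D; G/F; H] holding=-
       stack(D, A) → towers=[A/D; B/E; C; G/F; H] holding=-
       stack(D, E) → towers=[A; B/E/D; C; G/F; H] holding=-  ← match
       stack(D, H) → towers=[A; B/E; C; G/F; H/D] holding=-
       stack(D, F) → towers=[A; B/E; C; G/F/D; H] holding=-
       stack(D, C) → towers=[A; B/E; C/D; G/F; H] holding=-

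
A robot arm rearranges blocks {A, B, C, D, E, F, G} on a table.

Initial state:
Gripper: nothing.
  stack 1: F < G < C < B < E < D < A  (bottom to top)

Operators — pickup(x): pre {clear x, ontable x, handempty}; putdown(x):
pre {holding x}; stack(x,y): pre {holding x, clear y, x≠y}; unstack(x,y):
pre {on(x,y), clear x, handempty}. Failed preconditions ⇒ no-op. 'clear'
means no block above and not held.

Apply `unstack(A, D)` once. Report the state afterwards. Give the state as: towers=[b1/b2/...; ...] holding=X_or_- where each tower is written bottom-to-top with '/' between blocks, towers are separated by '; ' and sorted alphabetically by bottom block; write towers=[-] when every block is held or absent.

towers=[F/G/C/B/E/D] holding=A

before: towers=[F/G/C/B/E/D/A] holding=-
pre[unstack(A, D)]: on(A,D) ✓, clear(A) ✓, handempty ✓
all met → apply unstack(A, D)
after:  towers=[F/G/C/B/E/D] holding=A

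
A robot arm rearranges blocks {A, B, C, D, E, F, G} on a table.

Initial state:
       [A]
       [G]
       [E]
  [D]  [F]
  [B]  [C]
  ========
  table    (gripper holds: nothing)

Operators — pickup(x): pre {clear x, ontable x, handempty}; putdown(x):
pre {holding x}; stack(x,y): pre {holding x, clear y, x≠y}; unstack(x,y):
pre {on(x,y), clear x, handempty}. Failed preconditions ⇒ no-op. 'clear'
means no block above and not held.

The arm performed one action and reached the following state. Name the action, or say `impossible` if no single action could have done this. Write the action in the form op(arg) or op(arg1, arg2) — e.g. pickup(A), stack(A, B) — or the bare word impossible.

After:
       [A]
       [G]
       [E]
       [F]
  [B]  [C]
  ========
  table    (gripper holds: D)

target: towers=[B; C/F/E/G/A] holding=D
     unstack(D, B) → towers=[B; C/F/E/G/A] holding=D  ← match
     unstack(A, G) → towers=[B/D; C/F/E/G] holding=A

unstack(D, B)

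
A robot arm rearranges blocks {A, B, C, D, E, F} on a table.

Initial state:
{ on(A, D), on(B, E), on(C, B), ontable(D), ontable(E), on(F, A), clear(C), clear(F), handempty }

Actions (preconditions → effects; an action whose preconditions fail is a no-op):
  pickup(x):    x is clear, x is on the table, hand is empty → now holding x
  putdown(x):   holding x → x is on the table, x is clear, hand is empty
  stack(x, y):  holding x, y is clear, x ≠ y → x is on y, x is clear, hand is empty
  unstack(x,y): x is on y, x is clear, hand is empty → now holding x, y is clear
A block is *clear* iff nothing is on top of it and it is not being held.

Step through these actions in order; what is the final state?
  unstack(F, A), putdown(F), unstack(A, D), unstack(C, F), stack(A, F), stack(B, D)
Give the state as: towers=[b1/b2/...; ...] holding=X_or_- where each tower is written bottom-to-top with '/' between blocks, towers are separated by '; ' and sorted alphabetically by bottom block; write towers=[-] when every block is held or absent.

towers=[D; E/B/C; F/A] holding=-

step 1 (unstack(F, A)): towers=[D/A; E/B/C] holding=F
step 2 (putdown(F)): towers=[D/A; E/B/C; F] holding=-
step 3 (unstack(A, D)): towers=[D; E/B/C; F] holding=A
step 4 (unstack(C, F)) [no-op]: towers=[D; E/B/C; F] holding=A
step 5 (stack(A, F)): towers=[D; E/B/C; F/A] holding=-
step 6 (stack(B, D)) [no-op]: towers=[D; E/B/C; F/A] holding=-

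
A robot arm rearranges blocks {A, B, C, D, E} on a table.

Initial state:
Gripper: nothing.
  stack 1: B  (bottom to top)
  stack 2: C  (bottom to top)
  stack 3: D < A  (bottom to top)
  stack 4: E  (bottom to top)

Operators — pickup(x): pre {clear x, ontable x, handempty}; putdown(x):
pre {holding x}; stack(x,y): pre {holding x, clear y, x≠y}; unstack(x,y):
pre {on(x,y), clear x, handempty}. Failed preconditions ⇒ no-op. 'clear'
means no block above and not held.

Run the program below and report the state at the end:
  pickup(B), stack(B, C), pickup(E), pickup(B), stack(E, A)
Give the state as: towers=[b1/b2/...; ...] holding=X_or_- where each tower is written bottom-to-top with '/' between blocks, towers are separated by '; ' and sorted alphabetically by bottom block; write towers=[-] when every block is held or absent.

step 1 (pickup(B)): towers=[C; D/A; E] holding=B
step 2 (stack(B, C)): towers=[C/B; D/A; E] holding=-
step 3 (pickup(E)): towers=[C/B; D/A] holding=E
step 4 (pickup(B)) [no-op]: towers=[C/B; D/A] holding=E
step 5 (stack(E, A)): towers=[C/B; D/A/E] holding=-

towers=[C/B; D/A/E] holding=-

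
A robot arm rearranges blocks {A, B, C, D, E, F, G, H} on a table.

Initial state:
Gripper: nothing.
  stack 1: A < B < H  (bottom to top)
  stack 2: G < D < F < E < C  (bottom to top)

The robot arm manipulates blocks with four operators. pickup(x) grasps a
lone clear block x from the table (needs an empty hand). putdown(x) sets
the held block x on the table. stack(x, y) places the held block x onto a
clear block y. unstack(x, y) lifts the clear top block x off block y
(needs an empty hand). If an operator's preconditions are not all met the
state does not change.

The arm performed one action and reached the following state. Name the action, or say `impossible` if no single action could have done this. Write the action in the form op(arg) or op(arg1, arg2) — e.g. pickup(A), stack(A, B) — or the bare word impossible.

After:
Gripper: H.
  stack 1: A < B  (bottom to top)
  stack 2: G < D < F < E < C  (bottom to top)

target: towers=[A/B; G/D/F/E/C] holding=H
     unstack(H, B) → towers=[A/B; G/D/F/E/C] holding=H  ← match
     unstack(C, E) → towers=[A/B/H; G/D/F/E] holding=C

unstack(H, B)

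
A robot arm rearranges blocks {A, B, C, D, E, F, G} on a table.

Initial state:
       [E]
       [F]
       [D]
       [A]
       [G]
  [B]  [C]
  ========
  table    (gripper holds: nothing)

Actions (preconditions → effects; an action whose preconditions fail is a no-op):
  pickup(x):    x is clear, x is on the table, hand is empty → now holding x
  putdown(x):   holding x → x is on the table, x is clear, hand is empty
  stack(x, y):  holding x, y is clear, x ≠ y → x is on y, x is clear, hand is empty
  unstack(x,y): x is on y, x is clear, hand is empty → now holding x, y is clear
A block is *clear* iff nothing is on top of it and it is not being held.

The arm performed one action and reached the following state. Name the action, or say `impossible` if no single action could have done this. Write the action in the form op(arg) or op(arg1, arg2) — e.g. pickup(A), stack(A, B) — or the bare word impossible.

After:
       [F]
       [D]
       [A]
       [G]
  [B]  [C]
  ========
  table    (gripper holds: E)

unstack(E, F)

target: towers=[B; C/G/A/D/F] holding=E
         pickup(B) → towers=[C/G/A/D/F/E] holding=B
     unstack(E, F) → towers=[B; C/G/A/D/F] holding=E  ← match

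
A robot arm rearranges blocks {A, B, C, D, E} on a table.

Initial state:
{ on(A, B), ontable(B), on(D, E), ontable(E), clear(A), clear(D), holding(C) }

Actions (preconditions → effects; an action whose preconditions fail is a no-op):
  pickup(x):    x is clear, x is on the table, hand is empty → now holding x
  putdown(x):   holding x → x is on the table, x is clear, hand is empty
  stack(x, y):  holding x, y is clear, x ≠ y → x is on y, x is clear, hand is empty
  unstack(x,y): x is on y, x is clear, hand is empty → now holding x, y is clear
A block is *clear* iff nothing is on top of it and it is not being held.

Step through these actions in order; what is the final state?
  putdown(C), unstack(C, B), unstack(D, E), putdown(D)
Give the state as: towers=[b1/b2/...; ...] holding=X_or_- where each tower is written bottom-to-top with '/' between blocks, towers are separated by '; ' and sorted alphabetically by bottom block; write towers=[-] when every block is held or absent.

step 1 (putdown(C)): towers=[B/A; C; E/D] holding=-
step 2 (unstack(C, B)) [no-op]: towers=[B/A; C; E/D] holding=-
step 3 (unstack(D, E)): towers=[B/A; C; E] holding=D
step 4 (putdown(D)): towers=[B/A; C; D; E] holding=-

towers=[B/A; C; D; E] holding=-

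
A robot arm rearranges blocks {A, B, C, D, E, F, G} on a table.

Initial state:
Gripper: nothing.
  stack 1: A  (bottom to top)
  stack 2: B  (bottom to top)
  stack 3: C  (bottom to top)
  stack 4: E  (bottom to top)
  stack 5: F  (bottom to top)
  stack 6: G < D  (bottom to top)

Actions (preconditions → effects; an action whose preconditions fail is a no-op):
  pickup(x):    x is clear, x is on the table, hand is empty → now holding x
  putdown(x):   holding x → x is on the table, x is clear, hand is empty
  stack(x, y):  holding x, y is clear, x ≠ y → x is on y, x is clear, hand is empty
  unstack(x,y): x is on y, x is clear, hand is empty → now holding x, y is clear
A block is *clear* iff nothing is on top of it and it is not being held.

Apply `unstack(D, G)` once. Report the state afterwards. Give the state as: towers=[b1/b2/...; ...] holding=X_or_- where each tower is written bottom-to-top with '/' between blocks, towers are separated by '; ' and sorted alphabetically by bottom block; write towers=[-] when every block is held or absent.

before: towers=[A; B; C; E; F; G/D] holding=-
pre[unstack(D, G)]: on(D,G) ✓, clear(D) ✓, handempty ✓
all met → apply unstack(D, G)
after:  towers=[A; B; C; E; F; G] holding=D

towers=[A; B; C; E; F; G] holding=D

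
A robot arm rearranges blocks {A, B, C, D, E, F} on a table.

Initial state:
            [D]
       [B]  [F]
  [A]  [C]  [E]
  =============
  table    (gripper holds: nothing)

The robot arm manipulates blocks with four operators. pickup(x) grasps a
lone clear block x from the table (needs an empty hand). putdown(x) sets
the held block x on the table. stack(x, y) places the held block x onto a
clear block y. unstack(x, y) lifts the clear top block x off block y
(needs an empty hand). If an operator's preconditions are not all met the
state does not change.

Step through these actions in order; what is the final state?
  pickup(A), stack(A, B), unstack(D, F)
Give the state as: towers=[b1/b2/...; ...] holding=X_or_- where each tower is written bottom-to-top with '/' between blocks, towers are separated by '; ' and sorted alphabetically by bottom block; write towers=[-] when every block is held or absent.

step 1 (pickup(A)): towers=[C/B; E/F/D] holding=A
step 2 (stack(A, B)): towers=[C/B/A; E/F/D] holding=-
step 3 (unstack(D, F)): towers=[C/B/A; E/F] holding=D

towers=[C/B/A; E/F] holding=D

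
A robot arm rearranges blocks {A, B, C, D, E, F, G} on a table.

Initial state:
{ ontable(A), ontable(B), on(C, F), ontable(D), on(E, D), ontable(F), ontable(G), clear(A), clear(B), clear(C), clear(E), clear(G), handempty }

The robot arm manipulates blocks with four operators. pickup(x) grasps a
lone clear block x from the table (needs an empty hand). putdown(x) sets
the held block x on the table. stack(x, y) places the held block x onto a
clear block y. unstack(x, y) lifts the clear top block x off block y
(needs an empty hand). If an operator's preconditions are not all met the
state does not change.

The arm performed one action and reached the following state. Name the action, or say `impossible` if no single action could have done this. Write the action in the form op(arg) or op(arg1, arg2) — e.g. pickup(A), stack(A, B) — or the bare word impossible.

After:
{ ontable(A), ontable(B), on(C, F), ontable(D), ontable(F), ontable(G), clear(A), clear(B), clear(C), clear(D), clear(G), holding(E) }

unstack(E, D)

target: towers=[A; B; D; F/C; G] holding=E
         pickup(B) → towers=[A; D/E; F/C; G] holding=B
         pickup(G) → towers=[A; B; D/E; F/C] holding=G
         pickup(A) → towers=[B; D/E; F/C; G] holding=A
     unstack(E, D) → towers=[A; B; D; F/C; G] holding=E  ← match
     unstack(C, F) → towers=[A; B; D/E; F; G] holding=C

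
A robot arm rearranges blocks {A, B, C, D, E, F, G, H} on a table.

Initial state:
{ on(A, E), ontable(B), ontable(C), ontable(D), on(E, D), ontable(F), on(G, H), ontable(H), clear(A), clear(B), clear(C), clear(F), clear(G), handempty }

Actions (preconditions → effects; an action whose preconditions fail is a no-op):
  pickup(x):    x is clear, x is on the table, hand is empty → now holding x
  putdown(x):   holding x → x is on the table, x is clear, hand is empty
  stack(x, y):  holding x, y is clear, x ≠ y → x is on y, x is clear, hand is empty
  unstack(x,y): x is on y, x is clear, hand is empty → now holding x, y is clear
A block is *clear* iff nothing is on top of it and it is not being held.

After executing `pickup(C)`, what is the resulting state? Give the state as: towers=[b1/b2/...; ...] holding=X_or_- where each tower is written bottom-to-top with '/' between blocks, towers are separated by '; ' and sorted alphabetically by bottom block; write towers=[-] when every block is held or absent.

towers=[B; D/E/A; F; H/G] holding=C

before: towers=[B; C; D/E/A; F; H/G] holding=-
pre[pickup(C)]: clear(C) ok, ontable(C) ok, handempty ok
all met → apply pickup(C)
after:  towers=[B; D/E/A; F; H/G] holding=C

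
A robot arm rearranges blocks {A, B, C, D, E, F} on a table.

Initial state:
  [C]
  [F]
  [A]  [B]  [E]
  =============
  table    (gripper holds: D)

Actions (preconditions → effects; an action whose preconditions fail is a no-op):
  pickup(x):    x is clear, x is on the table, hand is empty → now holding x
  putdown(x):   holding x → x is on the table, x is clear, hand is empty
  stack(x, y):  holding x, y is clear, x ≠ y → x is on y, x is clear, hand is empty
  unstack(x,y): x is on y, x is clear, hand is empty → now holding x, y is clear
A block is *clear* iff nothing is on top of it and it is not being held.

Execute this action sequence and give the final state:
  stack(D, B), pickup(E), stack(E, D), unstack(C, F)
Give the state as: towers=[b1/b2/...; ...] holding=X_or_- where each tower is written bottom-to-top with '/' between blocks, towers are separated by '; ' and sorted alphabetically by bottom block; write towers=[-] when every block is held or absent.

step 1 (stack(D, B)): towers=[A/F/C; B/D; E] holding=-
step 2 (pickup(E)): towers=[A/F/C; B/D] holding=E
step 3 (stack(E, D)): towers=[A/F/C; B/D/E] holding=-
step 4 (unstack(C, F)): towers=[A/F; B/D/E] holding=C

towers=[A/F; B/D/E] holding=C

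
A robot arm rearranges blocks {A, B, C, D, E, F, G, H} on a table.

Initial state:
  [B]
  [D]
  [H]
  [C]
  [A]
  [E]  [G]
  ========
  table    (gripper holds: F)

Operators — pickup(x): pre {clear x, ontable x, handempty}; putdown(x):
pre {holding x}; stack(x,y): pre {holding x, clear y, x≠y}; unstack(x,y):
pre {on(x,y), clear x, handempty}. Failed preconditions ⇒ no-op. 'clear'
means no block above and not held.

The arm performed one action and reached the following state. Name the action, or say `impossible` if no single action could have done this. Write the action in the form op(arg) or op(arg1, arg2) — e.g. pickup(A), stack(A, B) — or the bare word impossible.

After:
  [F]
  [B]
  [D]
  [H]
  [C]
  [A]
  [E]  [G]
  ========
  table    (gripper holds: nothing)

stack(F, B)

target: towers=[E/A/C/H/D/B/F; G] holding=-
        putdown(F) → towers=[E/A/C/H/D/B; F; G] holding=-
       stack(F, G) → towers=[E/A/C/H/D/B; G/F] holding=-
       stack(F, B) → towers=[E/A/C/H/D/B/F; G] holding=-  ← match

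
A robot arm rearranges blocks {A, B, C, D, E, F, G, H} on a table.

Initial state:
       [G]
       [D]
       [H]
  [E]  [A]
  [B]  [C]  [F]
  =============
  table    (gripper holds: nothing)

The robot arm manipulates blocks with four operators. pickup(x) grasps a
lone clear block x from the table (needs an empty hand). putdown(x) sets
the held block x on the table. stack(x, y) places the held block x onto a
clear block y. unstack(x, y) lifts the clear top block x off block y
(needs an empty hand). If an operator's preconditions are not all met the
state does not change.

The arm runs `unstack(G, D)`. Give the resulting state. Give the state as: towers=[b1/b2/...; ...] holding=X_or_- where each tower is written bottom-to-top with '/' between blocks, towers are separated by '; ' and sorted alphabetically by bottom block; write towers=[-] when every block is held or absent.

towers=[B/E; C/A/H/D; F] holding=G

before: towers=[B/E; C/A/H/D/G; F] holding=-
pre[unstack(G, D)]: on(G,D) yes, clear(G) yes, handempty yes
all met → apply unstack(G, D)
after:  towers=[B/E; C/A/H/D; F] holding=G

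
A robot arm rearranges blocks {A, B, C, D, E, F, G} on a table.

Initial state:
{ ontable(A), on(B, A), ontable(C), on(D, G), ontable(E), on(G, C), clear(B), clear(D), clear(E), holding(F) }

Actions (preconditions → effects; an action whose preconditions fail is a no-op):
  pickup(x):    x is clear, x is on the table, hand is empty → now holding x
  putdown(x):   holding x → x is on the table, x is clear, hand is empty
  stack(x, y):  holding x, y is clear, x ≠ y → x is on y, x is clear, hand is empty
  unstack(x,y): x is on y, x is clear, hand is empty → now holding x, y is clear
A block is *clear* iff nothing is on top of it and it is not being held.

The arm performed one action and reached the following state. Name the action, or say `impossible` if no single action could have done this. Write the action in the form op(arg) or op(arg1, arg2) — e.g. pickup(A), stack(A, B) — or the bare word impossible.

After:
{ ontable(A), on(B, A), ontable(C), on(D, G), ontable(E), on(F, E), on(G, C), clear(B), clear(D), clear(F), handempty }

stack(F, E)

target: towers=[A/B; C/G/D; E/F] holding=-
        putdown(F) → towers=[A/B; C/G/D; E; F] holding=-
       stack(F, B) → towers=[A/B/F; C/G/D; E] holding=-
       stack(F, D) → towers=[A/B; C/G/D/F; E] holding=-
       stack(F, E) → towers=[A/B; C/G/D; E/F] holding=-  ← match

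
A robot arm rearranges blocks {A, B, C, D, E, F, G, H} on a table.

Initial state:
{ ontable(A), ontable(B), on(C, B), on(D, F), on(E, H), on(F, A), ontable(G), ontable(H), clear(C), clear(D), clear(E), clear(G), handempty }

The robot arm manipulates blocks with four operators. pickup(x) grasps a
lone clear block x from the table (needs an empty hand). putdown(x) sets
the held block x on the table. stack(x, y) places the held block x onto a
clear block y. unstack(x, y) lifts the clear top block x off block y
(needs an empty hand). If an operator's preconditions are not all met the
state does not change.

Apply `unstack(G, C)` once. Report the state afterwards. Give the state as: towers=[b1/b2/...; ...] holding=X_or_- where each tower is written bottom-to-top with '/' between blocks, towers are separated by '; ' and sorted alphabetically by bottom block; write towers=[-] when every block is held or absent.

before: towers=[A/F/D; B/C; G; H/E] holding=-
pre[unstack(G, C)]: on(G,C) ✗, clear(G) ✓, handempty ✓
on(G,C) unmet → unstack(G, C) is a no-op
after:  towers=[A/F/D; B/C; G; H/E] holding=-

towers=[A/F/D; B/C; G; H/E] holding=-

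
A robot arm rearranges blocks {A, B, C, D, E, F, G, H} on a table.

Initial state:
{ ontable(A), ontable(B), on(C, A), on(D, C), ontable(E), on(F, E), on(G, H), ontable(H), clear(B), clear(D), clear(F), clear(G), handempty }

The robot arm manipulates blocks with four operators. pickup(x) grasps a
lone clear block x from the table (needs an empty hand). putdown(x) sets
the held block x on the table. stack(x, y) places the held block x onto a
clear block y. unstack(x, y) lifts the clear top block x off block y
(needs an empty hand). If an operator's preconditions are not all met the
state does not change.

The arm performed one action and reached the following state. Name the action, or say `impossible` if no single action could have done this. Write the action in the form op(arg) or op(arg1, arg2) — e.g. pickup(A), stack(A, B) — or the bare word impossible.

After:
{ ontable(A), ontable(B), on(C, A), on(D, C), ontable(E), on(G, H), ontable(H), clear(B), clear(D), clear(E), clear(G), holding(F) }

unstack(F, E)

target: towers=[A/C/D; B; E; H/G] holding=F
     unstack(G, H) → towers=[A/C/D; B; E/F; H] holding=G
         pickup(B) → towers=[A/C/D; E/F; H/G] holding=B
     unstack(F, E) → towers=[A/C/D; B; E; H/G] holding=F  ← match
     unstack(D, C) → towers=[A/C; B; E/F; H/G] holding=D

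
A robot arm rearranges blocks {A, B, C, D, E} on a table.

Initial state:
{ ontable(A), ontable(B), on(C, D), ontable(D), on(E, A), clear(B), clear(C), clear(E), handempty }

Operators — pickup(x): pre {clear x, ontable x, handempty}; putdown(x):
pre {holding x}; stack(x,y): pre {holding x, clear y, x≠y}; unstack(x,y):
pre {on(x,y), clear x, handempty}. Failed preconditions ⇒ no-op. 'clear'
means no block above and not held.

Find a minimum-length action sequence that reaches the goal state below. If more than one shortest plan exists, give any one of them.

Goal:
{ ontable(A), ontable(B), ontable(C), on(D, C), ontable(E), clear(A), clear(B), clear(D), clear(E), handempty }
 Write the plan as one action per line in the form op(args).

unstack(E, A)
putdown(E)
unstack(C, D)
putdown(C)
pickup(D)
stack(D, C)

step 1 (unstack(E, A)): towers=[A; B; D/C] holding=E
step 2 (putdown(E)): towers=[A; B; D/C; E] holding=-
step 3 (unstack(C, D)): towers=[A; B; D; E] holding=C
step 4 (putdown(C)): towers=[A; B; C; D; E] holding=-
step 5 (pickup(D)): towers=[A; B; C; E] holding=D
step 6 (stack(D, C)): towers=[A; B; C/D; E] holding=-
goal check: towers=[A; B; C/D; E] holding=- — reached (length 6, optimal by BFS)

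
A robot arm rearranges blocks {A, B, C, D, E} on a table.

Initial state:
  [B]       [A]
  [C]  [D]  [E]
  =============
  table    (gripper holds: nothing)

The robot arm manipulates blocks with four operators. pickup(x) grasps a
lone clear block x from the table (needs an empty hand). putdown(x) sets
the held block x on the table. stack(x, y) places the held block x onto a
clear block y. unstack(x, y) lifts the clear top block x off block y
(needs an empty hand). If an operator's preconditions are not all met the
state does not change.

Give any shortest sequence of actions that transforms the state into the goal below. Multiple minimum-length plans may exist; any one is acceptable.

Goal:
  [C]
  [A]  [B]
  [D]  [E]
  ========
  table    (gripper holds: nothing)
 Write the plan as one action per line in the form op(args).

step 1 (unstack(A, E)): towers=[C/B; D; E] holding=A
step 2 (stack(A, D)): towers=[C/B; D/A; E] holding=-
step 3 (unstack(B, C)): towers=[C; D/A; E] holding=B
step 4 (stack(B, E)): towers=[C; D/A; E/B] holding=-
step 5 (pickup(C)): towers=[D/A; E/B] holding=C
step 6 (stack(C, A)): towers=[D/A/C; E/B] holding=-
goal check: towers=[D/A/C; E/B] holding=- — reached (length 6, optimal by BFS)

unstack(A, E)
stack(A, D)
unstack(B, C)
stack(B, E)
pickup(C)
stack(C, A)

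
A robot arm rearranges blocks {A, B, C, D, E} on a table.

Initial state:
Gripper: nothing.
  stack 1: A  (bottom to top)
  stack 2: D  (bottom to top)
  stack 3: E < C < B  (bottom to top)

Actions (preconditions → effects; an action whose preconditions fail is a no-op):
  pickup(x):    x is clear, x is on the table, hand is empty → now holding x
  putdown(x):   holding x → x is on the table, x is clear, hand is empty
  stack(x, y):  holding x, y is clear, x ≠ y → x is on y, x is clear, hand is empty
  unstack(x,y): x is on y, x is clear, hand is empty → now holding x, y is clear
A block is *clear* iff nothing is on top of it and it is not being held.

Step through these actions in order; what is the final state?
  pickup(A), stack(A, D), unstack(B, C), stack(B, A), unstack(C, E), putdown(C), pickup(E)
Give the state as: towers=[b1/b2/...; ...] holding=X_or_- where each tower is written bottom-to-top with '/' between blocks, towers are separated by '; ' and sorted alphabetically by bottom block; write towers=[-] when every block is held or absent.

step 1 (pickup(A)): towers=[D; E/C/B] holding=A
step 2 (stack(A, D)): towers=[D/A; E/C/B] holding=-
step 3 (unstack(B, C)): towers=[D/A; E/C] holding=B
step 4 (stack(B, A)): towers=[D/A/B; E/C] holding=-
step 5 (unstack(C, E)): towers=[D/A/B; E] holding=C
step 6 (putdown(C)): towers=[C; D/A/B; E] holding=-
step 7 (pickup(E)): towers=[C; D/A/B] holding=E

towers=[C; D/A/B] holding=E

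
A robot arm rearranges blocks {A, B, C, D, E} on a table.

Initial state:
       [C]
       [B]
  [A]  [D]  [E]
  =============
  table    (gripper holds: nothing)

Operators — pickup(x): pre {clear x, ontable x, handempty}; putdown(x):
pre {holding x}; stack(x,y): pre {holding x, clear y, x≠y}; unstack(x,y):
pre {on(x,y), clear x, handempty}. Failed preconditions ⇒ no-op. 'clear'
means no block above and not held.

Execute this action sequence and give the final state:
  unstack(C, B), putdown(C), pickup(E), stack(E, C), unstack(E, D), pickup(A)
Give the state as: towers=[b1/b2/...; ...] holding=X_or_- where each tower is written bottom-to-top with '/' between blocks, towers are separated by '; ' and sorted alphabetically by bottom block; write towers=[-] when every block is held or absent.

step 1 (unstack(C, B)): towers=[A; D/B; E] holding=C
step 2 (putdown(C)): towers=[A; C; D/B; E] holding=-
step 3 (pickup(E)): towers=[A; C; D/B] holding=E
step 4 (stack(E, C)): towers=[A; C/E; D/B] holding=-
step 5 (unstack(E, D)) [no-op]: towers=[A; C/E; D/B] holding=-
step 6 (pickup(A)): towers=[C/E; D/B] holding=A

towers=[C/E; D/B] holding=A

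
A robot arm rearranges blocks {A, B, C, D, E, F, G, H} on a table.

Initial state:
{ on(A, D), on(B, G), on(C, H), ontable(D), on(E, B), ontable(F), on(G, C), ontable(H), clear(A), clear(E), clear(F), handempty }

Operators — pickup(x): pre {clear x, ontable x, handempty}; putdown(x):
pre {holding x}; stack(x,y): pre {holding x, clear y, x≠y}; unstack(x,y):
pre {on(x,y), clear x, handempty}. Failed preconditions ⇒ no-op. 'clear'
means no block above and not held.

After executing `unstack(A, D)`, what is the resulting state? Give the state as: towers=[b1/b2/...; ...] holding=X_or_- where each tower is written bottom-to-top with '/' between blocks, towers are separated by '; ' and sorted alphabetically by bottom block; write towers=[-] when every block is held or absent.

before: towers=[D/A; F; H/C/G/B/E] holding=-
pre[unstack(A, D)]: on(A,D) yes, clear(A) yes, handempty yes
all met → apply unstack(A, D)
after:  towers=[D; F; H/C/G/B/E] holding=A

towers=[D; F; H/C/G/B/E] holding=A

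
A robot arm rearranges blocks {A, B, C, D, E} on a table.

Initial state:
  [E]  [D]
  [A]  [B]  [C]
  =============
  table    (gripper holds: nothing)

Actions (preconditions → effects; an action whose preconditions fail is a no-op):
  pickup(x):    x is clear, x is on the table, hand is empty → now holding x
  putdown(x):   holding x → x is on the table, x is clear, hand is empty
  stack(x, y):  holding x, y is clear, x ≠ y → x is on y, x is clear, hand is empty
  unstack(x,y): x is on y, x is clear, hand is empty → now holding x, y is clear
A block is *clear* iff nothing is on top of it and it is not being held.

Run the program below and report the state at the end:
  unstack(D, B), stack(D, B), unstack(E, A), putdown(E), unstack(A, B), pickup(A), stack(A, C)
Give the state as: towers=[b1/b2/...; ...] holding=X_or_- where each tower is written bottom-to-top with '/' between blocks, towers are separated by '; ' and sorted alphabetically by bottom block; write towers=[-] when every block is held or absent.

towers=[B/D; C/A; E] holding=-

step 1 (unstack(D, B)): towers=[A/E; B; C] holding=D
step 2 (stack(D, B)): towers=[A/E; B/D; C] holding=-
step 3 (unstack(E, A)): towers=[A; B/D; C] holding=E
step 4 (putdown(E)): towers=[A; B/D; C; E] holding=-
step 5 (unstack(A, B)) [no-op]: towers=[A; B/D; C; E] holding=-
step 6 (pickup(A)): towers=[B/D; C; E] holding=A
step 7 (stack(A, C)): towers=[B/D; C/A; E] holding=-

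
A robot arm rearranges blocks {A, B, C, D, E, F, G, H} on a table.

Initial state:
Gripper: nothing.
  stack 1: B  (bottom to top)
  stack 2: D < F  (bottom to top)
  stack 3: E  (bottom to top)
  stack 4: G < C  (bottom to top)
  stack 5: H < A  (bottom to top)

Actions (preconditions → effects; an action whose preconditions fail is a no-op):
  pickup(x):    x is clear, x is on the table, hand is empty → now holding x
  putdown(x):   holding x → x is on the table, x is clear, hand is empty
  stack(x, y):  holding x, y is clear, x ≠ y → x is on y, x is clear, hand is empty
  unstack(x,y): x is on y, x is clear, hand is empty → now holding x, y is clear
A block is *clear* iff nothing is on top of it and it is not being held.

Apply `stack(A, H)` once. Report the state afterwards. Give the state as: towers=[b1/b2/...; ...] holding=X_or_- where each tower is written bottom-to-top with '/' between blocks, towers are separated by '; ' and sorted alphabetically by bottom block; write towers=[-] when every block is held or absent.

towers=[B; D/F; E; G/C; H/A] holding=-

before: towers=[B; D/F; E; G/C; H/A] holding=-
pre[stack(A, H)]: holding(A) ✗, clear(H) ✗, A≠H ✓
holding(A), clear(H) unmet → stack(A, H) is a no-op
after:  towers=[B; D/F; E; G/C; H/A] holding=-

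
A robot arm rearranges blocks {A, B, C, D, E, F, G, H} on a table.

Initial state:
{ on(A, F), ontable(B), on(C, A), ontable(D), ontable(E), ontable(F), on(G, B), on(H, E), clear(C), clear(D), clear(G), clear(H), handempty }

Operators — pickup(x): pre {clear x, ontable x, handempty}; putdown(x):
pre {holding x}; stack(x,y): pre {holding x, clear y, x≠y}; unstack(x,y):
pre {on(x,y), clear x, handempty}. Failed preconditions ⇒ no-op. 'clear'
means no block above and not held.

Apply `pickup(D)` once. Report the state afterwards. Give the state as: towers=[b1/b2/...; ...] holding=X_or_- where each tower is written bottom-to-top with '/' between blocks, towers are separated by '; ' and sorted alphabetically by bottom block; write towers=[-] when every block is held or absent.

before: towers=[B/G; D; E/H; F/A/C] holding=-
pre[pickup(D)]: clear(D) ok, ontable(D) ok, handempty ok
all met → apply pickup(D)
after:  towers=[B/G; E/H; F/A/C] holding=D

towers=[B/G; E/H; F/A/C] holding=D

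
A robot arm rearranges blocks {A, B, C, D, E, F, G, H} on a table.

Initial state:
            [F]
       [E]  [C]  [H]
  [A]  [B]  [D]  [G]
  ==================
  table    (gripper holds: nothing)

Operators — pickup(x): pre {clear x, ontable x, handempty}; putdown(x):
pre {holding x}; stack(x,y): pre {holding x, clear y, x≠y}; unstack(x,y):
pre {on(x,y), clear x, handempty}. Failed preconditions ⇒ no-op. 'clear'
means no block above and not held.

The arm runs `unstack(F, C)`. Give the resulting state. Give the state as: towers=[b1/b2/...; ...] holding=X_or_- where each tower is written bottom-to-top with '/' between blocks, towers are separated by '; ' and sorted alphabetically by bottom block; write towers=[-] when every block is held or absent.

towers=[A; B/E; D/C; G/H] holding=F

before: towers=[A; B/E; D/C/F; G/H] holding=-
pre[unstack(F, C)]: on(F,C) ✓, clear(F) ✓, handempty ✓
all met → apply unstack(F, C)
after:  towers=[A; B/E; D/C; G/H] holding=F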